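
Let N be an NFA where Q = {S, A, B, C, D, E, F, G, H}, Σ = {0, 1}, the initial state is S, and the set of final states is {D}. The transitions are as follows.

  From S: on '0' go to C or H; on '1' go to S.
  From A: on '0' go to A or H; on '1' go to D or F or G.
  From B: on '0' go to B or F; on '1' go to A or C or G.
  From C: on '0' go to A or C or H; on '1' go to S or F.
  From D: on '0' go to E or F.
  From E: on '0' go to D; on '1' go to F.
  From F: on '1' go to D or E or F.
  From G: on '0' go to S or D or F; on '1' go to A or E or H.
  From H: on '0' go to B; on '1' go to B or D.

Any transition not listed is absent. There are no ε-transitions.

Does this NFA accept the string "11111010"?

No

Start in {S}.
Read '1': {S} → {S}.
Read '1': {S} → {S}.
Read '1': {S} → {S}.
Read '1': {S} → {S}.
Read '1': {S} → {S}.
Read '0': {S} → {C, H}.
Read '1': {C, H} → {S, B, D, F}.
Read '0': {S, B, D, F} → {B, C, E, F, H}.
The final set {B, C, E, F, H} contains no accepting state.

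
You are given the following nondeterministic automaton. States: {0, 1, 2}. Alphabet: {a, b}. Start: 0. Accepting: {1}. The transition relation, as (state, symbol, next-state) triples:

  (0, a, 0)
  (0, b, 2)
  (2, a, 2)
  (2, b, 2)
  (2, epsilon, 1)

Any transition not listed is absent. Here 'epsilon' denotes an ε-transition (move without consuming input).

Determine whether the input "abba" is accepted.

Yes

Start in {0}.
Read 'a': 0→{0}; now {0}.
Read 'b': 0→{2}; union {2}; ε-closure = {1, 2}.
Read 'b': 1→∅, 2→{2}; union {2}; ε-closure = {1, 2}.
Read 'a': 1→∅, 2→{2}; union {2}; ε-closure = {1, 2}.
The final set {1, 2} contains the accepting state 1.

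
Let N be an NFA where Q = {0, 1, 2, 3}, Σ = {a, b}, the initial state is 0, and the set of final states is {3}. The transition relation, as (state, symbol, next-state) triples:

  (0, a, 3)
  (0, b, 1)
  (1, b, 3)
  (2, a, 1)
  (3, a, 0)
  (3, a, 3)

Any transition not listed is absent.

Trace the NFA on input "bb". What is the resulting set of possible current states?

Start in {0}.
Read 'b': {0} → {1}.
Read 'b': {1} → {3}.

{3}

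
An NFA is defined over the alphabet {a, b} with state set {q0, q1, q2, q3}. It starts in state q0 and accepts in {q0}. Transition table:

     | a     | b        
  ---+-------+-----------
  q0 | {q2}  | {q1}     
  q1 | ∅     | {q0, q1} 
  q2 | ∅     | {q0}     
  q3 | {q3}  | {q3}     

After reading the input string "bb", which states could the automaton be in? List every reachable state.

Start in {q0}.
Read 'b': {q0} → {q1}.
Read 'b': {q1} → {q0, q1}.

{q0, q1}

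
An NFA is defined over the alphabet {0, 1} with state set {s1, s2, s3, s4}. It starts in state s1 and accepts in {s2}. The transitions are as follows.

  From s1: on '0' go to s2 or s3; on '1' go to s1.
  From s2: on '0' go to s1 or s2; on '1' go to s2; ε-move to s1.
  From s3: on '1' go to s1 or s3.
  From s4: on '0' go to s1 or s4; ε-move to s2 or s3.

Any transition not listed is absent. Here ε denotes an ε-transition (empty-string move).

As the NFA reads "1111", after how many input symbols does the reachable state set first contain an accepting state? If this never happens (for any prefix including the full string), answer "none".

none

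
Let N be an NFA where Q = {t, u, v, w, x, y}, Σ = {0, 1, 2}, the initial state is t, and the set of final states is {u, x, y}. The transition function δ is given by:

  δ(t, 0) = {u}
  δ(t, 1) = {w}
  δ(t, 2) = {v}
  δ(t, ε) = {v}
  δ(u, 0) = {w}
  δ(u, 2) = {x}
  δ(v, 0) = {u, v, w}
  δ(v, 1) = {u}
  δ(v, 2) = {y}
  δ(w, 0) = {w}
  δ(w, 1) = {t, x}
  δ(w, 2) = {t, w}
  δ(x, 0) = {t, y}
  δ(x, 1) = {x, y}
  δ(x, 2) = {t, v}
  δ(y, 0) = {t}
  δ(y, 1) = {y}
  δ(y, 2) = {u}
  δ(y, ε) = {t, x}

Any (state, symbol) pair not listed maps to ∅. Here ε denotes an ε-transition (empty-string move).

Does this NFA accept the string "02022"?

Yes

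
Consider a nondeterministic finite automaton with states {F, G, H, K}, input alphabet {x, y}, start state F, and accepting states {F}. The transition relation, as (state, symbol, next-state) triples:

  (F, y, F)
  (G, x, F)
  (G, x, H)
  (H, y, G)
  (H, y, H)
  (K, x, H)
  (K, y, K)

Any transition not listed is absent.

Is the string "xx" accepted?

No

Start in {F}.
Read 'x': {F} → ∅.
The set is empty and remains empty for the remaining 1 symbol.
The final set ∅ contains no accepting state.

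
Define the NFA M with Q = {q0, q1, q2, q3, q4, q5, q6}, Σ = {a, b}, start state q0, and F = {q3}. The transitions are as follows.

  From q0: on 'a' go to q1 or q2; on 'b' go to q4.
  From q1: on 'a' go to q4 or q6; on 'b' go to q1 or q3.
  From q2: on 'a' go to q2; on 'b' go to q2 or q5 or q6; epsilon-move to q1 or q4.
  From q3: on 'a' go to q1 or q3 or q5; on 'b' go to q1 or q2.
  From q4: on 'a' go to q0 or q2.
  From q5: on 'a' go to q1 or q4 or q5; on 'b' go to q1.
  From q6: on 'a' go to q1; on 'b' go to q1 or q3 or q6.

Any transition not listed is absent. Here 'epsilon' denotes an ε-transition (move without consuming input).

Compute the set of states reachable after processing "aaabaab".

{q1, q2, q3, q4, q5, q6}

Start in {q0}.
Read 'a': q0→{q1, q2}; union {q1, q2}; ε-closure = {q1, q2, q4}.
Read 'a': q1→{q4, q6}, q2→{q2}, q4→{q0, q2}; union {q0, q2, q4, q6}; ε-closure = {q0, q1, q2, q4, q6}.
Read 'a': q0→{q1, q2}, q1→{q4, q6}, q2→{q2}, q4→{q0, q2}, q6→{q1}; now {q0, q1, q2, q4, q6}.
Read 'b': q0→{q4}, q1→{q1, q3}, q2→{q2, q5, q6}, q4→∅, q6→{q1, q3, q6}; now {q1, q2, q3, q4, q5, q6}.
Read 'a': q1→{q4, q6}, q2→{q2}, q3→{q1, q3, q5}, q4→{q0, q2}, q5→{q1, q4, q5}, q6→{q1}; now {q0, q1, q2, q3, q4, q5, q6}.
Read 'a': q0→{q1, q2}, q1→{q4, q6}, q2→{q2}, q3→{q1, q3, q5}, q4→{q0, q2}, q5→{q1, q4, q5}, q6→{q1}; now {q0, q1, q2, q3, q4, q5, q6}.
Read 'b': q0→{q4}, q1→{q1, q3}, q2→{q2, q5, q6}, q3→{q1, q2}, q4→∅, q5→{q1}, q6→{q1, q3, q6}; now {q1, q2, q3, q4, q5, q6}.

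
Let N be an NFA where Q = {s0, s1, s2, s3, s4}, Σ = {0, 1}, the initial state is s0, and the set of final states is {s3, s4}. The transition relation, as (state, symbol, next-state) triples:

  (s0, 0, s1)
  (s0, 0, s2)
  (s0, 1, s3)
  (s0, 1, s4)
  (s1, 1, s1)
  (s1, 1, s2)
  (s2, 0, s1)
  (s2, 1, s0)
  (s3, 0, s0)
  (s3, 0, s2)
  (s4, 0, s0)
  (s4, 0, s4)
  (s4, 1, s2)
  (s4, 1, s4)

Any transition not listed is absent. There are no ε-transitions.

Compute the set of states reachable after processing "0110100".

Start in {s0}.
Read '0': {s0} → {s1, s2}.
Read '1': {s1, s2} → {s0, s1, s2}.
Read '1': {s0, s1, s2} → {s0, s1, s2, s3, s4}.
Read '0': {s0, s1, s2, s3, s4} → {s0, s1, s2, s4}.
Read '1': {s0, s1, s2, s4} → {s0, s1, s2, s3, s4}.
Read '0': {s0, s1, s2, s3, s4} → {s0, s1, s2, s4}.
Read '0': {s0, s1, s2, s4} → {s0, s1, s2, s4}.

{s0, s1, s2, s4}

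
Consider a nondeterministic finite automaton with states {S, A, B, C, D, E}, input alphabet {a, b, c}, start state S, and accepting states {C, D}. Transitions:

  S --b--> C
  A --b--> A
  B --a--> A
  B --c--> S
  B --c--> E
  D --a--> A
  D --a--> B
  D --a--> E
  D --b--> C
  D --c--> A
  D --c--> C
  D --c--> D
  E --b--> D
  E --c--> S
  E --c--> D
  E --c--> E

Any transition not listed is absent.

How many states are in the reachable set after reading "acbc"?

0

Start in {S}.
Read 'a': S→∅; now ∅.
The set is empty and remains empty for the remaining 3 symbols.
That set has 0 states.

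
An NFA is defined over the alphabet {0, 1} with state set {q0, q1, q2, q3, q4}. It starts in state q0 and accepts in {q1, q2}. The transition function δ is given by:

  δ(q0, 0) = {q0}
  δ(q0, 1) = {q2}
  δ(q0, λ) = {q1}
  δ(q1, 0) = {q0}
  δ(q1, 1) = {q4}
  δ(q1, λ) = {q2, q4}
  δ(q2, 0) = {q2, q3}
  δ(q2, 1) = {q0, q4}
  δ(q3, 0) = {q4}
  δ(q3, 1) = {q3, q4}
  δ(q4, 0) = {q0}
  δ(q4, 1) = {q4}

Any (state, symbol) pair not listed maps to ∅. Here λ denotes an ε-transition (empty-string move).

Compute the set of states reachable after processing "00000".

Start: ε-closure({q0}) = {q0, q1, q2, q4}.
Read '0': q0→{q0}, q1→{q0}, q2→{q2, q3}, q4→{q0}; union {q0, q2, q3}; ε-closure = {q0, q1, q2, q3, q4}.
Read '0': q0→{q0}, q1→{q0}, q2→{q2, q3}, q3→{q4}, q4→{q0}; union {q0, q2, q3, q4}; ε-closure = {q0, q1, q2, q3, q4}.
Read '0': q0→{q0}, q1→{q0}, q2→{q2, q3}, q3→{q4}, q4→{q0}; union {q0, q2, q3, q4}; ε-closure = {q0, q1, q2, q3, q4}.
Read '0': q0→{q0}, q1→{q0}, q2→{q2, q3}, q3→{q4}, q4→{q0}; union {q0, q2, q3, q4}; ε-closure = {q0, q1, q2, q3, q4}.
Read '0': q0→{q0}, q1→{q0}, q2→{q2, q3}, q3→{q4}, q4→{q0}; union {q0, q2, q3, q4}; ε-closure = {q0, q1, q2, q3, q4}.

{q0, q1, q2, q3, q4}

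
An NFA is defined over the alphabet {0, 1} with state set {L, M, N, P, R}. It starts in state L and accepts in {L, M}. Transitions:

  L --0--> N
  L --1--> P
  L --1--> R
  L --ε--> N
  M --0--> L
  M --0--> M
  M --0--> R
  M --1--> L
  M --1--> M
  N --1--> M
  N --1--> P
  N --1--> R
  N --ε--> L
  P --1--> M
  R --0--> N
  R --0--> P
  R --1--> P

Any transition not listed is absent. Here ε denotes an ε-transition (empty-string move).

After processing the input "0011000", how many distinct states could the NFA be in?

Start: ε-closure({L}) = {L, N}.
Read '0': {L, N} → {L, N}.
Read '0': {L, N} → {L, N}.
Read '1': {L, N} → {M, P, R}.
Read '1': {M, P, R} → {L, M, N, P}.
Read '0': {L, M, N, P} → {L, M, N, R}.
Read '0': {L, M, N, R} → {L, M, N, P, R}.
Read '0': {L, M, N, P, R} → {L, M, N, P, R}.
That set has 5 states.

5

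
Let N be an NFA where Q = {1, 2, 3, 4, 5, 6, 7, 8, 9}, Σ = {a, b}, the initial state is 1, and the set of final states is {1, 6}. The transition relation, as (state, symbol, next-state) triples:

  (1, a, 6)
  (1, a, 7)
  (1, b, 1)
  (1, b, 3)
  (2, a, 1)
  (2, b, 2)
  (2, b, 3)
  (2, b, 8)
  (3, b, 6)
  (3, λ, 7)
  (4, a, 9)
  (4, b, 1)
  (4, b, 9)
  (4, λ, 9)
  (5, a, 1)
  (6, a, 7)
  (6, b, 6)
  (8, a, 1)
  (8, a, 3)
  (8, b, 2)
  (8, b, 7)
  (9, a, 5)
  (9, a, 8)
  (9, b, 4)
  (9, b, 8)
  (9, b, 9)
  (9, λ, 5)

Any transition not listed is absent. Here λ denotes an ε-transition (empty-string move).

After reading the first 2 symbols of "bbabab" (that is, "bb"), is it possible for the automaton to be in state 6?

Yes

Start in {1}.
Read 'b': 1→{1, 3}; union {1, 3}; ε-closure = {1, 3, 7}.
Read 'b': 1→{1, 3}, 3→{6}, 7→∅; union {1, 3, 6}; ε-closure = {1, 3, 6, 7}.
State 6 is in {1, 3, 6, 7}.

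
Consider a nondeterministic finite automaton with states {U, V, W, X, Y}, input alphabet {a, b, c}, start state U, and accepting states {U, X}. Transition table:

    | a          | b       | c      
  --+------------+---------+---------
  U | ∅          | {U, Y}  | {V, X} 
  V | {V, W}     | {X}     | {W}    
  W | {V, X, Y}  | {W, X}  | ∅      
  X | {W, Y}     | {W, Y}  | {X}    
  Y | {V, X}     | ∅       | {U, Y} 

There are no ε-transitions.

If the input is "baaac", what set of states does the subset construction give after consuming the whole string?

{U, W, X, Y}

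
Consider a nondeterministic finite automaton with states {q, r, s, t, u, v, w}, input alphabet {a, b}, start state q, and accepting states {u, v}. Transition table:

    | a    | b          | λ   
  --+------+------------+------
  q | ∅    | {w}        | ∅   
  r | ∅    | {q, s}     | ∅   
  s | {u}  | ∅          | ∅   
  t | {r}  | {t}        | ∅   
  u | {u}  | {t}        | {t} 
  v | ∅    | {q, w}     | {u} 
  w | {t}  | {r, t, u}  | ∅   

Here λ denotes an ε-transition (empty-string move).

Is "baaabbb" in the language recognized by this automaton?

Start in {q}.
Read 'b': {q} → {w}.
Read 'a': {w} → {t}.
Read 'a': {t} → {r}.
Read 'a': {r} → ∅.
The set is empty and remains empty for the remaining 3 symbols.
The final set ∅ contains no accepting state.

No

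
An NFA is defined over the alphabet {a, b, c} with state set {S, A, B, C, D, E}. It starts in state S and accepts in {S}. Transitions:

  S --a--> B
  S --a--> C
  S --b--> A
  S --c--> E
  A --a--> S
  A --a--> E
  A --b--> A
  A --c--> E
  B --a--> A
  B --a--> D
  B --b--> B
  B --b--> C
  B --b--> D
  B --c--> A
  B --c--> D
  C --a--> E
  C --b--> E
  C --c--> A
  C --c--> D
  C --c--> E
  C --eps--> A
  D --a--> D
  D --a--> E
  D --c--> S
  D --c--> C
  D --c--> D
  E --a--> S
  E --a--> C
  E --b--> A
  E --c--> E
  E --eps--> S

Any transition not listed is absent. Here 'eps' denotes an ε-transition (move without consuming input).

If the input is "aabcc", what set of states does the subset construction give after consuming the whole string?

{S, E}

Start in {S}.
Read 'a': {S} → {A, B, C}.
Read 'a': {A, B, C} → {S, A, D, E}.
Read 'b': {S, A, D, E} → {A}.
Read 'c': {A} → {S, E}.
Read 'c': {S, E} → {S, E}.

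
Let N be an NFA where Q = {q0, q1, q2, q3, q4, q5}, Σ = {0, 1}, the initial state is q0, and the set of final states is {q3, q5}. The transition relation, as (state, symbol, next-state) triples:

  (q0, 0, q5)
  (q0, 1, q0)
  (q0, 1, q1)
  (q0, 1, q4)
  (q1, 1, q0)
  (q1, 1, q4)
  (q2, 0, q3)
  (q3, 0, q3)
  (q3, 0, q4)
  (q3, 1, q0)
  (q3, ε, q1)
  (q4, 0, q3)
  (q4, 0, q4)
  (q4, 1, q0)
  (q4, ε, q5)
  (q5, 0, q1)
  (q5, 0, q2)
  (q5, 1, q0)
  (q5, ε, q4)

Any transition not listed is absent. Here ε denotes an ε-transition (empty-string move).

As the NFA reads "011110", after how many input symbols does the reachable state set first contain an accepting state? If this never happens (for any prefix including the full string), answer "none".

Start in {q0}.
Read '0': q0→{q5}; union {q5}; ε-closure = {q4, q5}.
None of the earlier sets intersect F, but {q4, q5} does.

1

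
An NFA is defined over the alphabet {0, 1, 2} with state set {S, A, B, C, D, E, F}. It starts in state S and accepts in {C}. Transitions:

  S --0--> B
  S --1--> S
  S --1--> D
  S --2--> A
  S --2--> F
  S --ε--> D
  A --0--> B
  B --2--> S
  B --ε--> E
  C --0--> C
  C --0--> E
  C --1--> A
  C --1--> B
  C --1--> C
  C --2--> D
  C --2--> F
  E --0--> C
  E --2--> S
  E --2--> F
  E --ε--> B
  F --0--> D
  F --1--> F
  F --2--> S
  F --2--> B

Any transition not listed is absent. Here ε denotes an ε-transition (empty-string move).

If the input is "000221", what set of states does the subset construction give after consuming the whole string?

Start: ε-closure({S}) = {S, D}.
Read '0': {S, D} → {B, E}.
Read '0': {B, E} → {C}.
Read '0': {C} → {B, C, E}.
Read '2': {B, C, E} → {S, D, F}.
Read '2': {S, D, F} → {S, A, B, D, E, F}.
Read '1': {S, A, B, D, E, F} → {S, D, F}.

{S, D, F}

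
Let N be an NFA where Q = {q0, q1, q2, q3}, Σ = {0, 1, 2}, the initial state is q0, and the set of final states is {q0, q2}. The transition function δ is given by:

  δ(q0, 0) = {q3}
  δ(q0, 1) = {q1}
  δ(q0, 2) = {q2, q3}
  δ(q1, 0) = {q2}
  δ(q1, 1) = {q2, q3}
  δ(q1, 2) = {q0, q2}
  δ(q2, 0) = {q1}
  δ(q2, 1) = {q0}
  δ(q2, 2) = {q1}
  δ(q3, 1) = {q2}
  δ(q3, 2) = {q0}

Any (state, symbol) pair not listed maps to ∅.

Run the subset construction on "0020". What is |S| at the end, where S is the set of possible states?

0

Start in {q0}.
Read '0': {q0} → {q3}.
Read '0': {q3} → ∅.
The set is empty and remains empty for the remaining 2 symbols.
That set has 0 states.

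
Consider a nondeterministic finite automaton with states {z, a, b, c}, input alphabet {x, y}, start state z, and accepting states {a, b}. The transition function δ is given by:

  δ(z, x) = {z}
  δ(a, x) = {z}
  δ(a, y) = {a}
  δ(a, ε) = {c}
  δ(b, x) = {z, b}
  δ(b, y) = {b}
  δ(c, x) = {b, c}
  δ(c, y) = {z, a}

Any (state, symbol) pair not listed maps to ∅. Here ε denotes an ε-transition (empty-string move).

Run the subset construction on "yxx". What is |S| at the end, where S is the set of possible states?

Start in {z}.
Read 'y': z→∅; now ∅.
The set is empty and remains empty for the remaining 2 symbols.
That set has 0 states.

0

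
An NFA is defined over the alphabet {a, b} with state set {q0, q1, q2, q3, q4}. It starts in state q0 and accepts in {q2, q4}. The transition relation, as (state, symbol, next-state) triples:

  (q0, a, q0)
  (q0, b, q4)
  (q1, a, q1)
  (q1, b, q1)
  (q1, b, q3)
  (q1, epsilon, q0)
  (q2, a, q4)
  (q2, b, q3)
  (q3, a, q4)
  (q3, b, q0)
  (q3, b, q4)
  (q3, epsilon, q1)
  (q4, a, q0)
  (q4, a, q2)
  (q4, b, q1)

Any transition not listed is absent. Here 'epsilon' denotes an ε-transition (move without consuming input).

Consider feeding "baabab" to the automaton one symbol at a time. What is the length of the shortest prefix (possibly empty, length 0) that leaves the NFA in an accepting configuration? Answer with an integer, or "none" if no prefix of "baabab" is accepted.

Start in {q0}.
Read 'b': q0→{q4}; now {q4}.
None of the earlier sets intersect F, but {q4} does.

1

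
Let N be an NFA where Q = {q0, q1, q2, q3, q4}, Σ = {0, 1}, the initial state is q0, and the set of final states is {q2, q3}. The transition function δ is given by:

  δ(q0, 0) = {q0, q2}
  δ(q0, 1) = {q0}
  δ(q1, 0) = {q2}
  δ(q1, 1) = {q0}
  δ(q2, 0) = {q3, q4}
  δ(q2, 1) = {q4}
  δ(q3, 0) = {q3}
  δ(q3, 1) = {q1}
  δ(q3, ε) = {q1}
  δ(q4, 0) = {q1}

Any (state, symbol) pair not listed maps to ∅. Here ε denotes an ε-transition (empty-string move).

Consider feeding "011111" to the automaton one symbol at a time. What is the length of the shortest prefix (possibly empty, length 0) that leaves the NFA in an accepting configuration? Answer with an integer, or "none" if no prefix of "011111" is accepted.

1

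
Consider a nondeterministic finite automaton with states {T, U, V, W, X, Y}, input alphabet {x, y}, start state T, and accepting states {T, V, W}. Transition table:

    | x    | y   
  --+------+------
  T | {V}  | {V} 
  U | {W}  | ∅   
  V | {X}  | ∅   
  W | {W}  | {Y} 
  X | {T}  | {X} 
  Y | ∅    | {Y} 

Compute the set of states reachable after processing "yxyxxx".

{X}

Start in {T}.
Read 'y': {T} → {V}.
Read 'x': {V} → {X}.
Read 'y': {X} → {X}.
Read 'x': {X} → {T}.
Read 'x': {T} → {V}.
Read 'x': {V} → {X}.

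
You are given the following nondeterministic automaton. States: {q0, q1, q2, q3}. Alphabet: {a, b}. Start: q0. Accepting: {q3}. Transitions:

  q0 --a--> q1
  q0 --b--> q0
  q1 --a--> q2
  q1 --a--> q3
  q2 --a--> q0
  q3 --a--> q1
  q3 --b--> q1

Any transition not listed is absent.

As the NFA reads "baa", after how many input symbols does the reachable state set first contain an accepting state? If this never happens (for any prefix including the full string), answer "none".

Start in {q0}.
Read 'b': q0→{q0}; now {q0}.
Read 'a': q0→{q1}; now {q1}.
Read 'a': q1→{q2, q3}; now {q2, q3}.
None of the earlier sets intersect F, but {q2, q3} does.

3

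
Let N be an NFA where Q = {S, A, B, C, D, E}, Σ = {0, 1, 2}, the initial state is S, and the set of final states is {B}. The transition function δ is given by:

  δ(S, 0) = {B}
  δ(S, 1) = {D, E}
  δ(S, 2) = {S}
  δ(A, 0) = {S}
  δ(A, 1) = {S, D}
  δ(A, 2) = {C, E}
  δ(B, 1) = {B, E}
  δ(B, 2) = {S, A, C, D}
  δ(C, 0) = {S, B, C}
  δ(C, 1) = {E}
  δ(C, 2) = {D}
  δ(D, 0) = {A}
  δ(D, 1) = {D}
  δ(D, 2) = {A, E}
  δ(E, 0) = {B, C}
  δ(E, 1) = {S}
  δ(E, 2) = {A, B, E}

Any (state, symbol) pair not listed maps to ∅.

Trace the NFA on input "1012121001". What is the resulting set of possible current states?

{B, D, E}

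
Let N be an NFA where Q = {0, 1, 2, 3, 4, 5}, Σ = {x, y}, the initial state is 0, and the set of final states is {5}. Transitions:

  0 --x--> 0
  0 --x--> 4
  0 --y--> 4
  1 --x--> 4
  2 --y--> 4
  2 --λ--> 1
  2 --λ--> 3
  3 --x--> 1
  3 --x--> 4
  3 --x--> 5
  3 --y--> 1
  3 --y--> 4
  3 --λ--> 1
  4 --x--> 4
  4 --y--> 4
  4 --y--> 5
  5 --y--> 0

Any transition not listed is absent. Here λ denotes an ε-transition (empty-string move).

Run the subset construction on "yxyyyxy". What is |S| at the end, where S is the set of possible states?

2

Start in {0}.
Read 'y': 0→{4}; now {4}.
Read 'x': 4→{4}; now {4}.
Read 'y': 4→{4, 5}; now {4, 5}.
Read 'y': 4→{4, 5}, 5→{0}; now {0, 4, 5}.
Read 'y': 0→{4}, 4→{4, 5}, 5→{0}; now {0, 4, 5}.
Read 'x': 0→{0, 4}, 4→{4}, 5→∅; now {0, 4}.
Read 'y': 0→{4}, 4→{4, 5}; now {4, 5}.
That set has 2 states.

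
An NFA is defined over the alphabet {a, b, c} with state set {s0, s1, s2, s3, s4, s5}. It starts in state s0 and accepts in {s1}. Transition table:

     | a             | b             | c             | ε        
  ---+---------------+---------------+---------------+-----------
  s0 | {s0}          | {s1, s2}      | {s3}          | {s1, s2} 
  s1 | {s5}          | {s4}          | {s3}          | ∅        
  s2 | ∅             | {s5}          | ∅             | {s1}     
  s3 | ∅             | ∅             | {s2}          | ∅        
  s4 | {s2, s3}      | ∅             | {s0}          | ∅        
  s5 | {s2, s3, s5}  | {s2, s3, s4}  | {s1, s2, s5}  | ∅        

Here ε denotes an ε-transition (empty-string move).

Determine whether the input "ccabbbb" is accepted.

No

Start: ε-closure({s0}) = {s0, s1, s2}.
Read 'c': {s0, s1, s2} → {s3}.
Read 'c': {s3} → {s1, s2}.
Read 'a': {s1, s2} → {s5}.
Read 'b': {s5} → {s1, s2, s3, s4}.
Read 'b': {s1, s2, s3, s4} → {s4, s5}.
Read 'b': {s4, s5} → {s1, s2, s3, s4}.
Read 'b': {s1, s2, s3, s4} → {s4, s5}.
The final set {s4, s5} contains no accepting state.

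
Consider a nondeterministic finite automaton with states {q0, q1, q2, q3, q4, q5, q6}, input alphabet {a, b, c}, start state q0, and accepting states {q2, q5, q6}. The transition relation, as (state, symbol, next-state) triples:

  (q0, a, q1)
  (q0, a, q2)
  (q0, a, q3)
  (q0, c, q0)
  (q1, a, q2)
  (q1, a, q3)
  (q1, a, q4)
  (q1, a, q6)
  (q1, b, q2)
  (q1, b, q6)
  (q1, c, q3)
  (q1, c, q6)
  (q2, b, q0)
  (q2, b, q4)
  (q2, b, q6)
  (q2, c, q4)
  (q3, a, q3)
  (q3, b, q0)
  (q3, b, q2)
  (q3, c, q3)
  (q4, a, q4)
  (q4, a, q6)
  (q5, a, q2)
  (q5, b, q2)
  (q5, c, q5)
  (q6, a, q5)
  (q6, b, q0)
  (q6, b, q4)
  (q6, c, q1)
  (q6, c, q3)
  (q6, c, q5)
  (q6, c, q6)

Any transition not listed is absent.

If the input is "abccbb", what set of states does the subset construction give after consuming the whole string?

{q0, q4, q6}

Start in {q0}.
Read 'a': {q0} → {q1, q2, q3}.
Read 'b': {q1, q2, q3} → {q0, q2, q4, q6}.
Read 'c': {q0, q2, q4, q6} → {q0, q1, q3, q4, q5, q6}.
Read 'c': {q0, q1, q3, q4, q5, q6} → {q0, q1, q3, q5, q6}.
Read 'b': {q0, q1, q3, q5, q6} → {q0, q2, q4, q6}.
Read 'b': {q0, q2, q4, q6} → {q0, q4, q6}.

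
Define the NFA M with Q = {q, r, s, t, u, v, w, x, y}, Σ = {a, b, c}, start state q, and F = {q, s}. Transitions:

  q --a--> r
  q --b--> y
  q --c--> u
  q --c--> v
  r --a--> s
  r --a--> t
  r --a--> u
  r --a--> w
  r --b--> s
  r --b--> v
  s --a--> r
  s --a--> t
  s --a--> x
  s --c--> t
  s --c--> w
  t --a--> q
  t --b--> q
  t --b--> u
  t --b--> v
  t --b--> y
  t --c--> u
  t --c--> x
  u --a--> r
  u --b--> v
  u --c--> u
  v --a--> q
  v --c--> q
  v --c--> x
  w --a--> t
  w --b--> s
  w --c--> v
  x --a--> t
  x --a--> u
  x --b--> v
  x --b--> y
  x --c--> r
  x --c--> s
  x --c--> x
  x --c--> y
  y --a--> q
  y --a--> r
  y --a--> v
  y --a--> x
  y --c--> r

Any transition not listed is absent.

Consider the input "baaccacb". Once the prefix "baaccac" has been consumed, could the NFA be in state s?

Yes

Start in {q}.
Read 'b': q→{y}; now {y}.
Read 'a': y→{q, r, v, x}; now {q, r, v, x}.
Read 'a': q→{r}, r→{s, t, u, w}, v→{q}, x→{t, u}; now {q, r, s, t, u, w}.
Read 'c': q→{u, v}, r→∅, s→{t, w}, t→{u, x}, u→{u}, w→{v}; now {t, u, v, w, x}.
Read 'c': t→{u, x}, u→{u}, v→{q, x}, w→{v}, x→{r, s, x, y}; now {q, r, s, u, v, x, y}.
Read 'a': q→{r}, r→{s, t, u, w}, s→{r, t, x}, u→{r}, v→{q}, x→{t, u}, y→{q, r, v, x}; now {q, r, s, t, u, v, w, x}.
Read 'c': q→{u, v}, r→∅, s→{t, w}, t→{u, x}, u→{u}, v→{q, x}, w→{v}, x→{r, s, x, y}; now {q, r, s, t, u, v, w, x, y}.
State s is in {q, r, s, t, u, v, w, x, y}.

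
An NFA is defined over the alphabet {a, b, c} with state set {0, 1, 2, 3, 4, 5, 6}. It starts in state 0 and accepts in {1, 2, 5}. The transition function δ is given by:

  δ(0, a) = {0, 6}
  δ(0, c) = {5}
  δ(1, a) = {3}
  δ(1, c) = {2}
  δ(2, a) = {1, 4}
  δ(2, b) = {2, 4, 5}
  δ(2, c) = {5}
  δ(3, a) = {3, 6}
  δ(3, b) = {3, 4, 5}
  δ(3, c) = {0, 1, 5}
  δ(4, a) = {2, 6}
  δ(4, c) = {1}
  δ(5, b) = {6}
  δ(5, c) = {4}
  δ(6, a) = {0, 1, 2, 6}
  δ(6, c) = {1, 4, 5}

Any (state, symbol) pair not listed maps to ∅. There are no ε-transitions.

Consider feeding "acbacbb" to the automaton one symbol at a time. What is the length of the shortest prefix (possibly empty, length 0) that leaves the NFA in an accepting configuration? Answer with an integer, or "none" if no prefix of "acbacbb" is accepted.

Start in {0}.
Read 'a': 0→{0, 6}; now {0, 6}.
Read 'c': 0→{5}, 6→{1, 4, 5}; now {1, 4, 5}.
None of the earlier sets intersect F, but {1, 4, 5} does.

2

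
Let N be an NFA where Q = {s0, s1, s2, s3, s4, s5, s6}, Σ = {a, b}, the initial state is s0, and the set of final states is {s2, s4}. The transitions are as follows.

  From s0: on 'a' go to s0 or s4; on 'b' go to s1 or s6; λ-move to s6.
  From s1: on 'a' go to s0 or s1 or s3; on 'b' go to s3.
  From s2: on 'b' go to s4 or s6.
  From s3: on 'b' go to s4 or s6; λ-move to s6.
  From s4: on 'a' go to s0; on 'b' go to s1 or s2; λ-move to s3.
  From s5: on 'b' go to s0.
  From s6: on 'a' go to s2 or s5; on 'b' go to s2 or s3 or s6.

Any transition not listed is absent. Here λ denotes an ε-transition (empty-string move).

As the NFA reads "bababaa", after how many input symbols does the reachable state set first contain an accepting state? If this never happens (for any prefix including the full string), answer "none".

1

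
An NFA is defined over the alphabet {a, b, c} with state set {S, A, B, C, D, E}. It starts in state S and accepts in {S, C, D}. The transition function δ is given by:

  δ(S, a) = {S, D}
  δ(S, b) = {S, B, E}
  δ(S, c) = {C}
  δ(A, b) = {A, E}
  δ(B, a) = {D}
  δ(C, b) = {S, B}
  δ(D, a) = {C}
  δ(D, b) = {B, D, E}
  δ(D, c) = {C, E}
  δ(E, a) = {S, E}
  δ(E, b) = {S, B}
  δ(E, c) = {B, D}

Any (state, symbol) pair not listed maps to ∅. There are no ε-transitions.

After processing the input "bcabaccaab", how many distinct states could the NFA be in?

4

Start in {S}.
Read 'b': {S} → {S, B, E}.
Read 'c': {S, B, E} → {B, C, D}.
Read 'a': {B, C, D} → {C, D}.
Read 'b': {C, D} → {S, B, D, E}.
Read 'a': {S, B, D, E} → {S, C, D, E}.
Read 'c': {S, C, D, E} → {B, C, D, E}.
Read 'c': {B, C, D, E} → {B, C, D, E}.
Read 'a': {B, C, D, E} → {S, C, D, E}.
Read 'a': {S, C, D, E} → {S, C, D, E}.
Read 'b': {S, C, D, E} → {S, B, D, E}.
That set has 4 states.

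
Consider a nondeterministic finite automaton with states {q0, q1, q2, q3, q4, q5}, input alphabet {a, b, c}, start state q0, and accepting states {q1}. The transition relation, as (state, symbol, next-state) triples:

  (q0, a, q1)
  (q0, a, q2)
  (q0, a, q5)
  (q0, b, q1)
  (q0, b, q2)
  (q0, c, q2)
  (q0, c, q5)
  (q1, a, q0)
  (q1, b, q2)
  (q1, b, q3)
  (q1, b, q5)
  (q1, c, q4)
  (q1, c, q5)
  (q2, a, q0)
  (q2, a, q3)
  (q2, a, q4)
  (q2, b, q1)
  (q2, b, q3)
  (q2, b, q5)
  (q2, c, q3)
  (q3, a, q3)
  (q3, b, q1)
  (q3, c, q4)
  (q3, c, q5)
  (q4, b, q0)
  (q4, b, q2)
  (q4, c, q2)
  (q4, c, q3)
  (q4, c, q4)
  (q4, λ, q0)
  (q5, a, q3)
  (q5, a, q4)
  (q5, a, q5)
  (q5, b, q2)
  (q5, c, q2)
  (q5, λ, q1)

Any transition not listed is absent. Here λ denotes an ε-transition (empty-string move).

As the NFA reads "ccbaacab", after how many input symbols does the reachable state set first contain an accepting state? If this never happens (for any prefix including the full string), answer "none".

Start in {q0}.
Read 'c': {q0} → {q1, q2, q5}.
None of the earlier sets intersect F, but {q1, q2, q5} does.

1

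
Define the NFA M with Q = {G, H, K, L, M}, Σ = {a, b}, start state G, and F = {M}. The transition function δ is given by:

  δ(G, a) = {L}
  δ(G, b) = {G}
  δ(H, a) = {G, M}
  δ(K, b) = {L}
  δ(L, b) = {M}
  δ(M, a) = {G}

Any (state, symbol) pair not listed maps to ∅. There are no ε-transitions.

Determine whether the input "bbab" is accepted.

Start in {G}.
Read 'b': G→{G}; now {G}.
Read 'b': G→{G}; now {G}.
Read 'a': G→{L}; now {L}.
Read 'b': L→{M}; now {M}.
The final set {M} contains the accepting state M.

Yes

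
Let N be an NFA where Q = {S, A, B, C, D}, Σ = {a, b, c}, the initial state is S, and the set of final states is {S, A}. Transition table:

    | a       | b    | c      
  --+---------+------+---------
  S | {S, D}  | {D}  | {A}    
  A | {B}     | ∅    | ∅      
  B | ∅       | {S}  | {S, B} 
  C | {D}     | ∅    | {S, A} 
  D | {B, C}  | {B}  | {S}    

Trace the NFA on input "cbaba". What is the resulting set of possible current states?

∅

Start in {S}.
Read 'c': {S} → {A}.
Read 'b': {A} → ∅.
The set is empty and remains empty for the remaining 3 symbols.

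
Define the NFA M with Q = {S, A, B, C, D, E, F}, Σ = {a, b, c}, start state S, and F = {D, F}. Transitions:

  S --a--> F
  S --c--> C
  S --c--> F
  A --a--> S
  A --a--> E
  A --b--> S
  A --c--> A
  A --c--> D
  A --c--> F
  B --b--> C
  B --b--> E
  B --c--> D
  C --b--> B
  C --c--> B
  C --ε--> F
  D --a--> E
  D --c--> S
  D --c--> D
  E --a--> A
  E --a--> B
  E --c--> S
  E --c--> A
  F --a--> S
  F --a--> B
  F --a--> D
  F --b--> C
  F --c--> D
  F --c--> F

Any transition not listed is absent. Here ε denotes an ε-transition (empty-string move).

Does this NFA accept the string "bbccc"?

No

Start in {S}.
Read 'b': S→∅; now ∅.
The set is empty and remains empty for the remaining 4 symbols.
The final set ∅ contains no accepting state.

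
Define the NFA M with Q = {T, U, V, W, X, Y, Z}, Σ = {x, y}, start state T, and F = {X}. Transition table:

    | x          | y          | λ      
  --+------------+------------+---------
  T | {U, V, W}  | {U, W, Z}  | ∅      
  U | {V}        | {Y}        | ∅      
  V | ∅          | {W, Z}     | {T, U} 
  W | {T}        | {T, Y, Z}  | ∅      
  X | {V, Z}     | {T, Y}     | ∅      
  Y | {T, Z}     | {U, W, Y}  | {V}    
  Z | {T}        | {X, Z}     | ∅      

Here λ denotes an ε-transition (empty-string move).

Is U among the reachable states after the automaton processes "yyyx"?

Start in {T}.
Read 'y': {T} → {U, W, Z}.
Read 'y': {U, W, Z} → {T, U, V, X, Y, Z}.
Read 'y': {T, U, V, X, Y, Z} → {T, U, V, W, X, Y, Z}.
Read 'x': {T, U, V, W, X, Y, Z} → {T, U, V, W, Z}.
State U is in {T, U, V, W, Z}.

Yes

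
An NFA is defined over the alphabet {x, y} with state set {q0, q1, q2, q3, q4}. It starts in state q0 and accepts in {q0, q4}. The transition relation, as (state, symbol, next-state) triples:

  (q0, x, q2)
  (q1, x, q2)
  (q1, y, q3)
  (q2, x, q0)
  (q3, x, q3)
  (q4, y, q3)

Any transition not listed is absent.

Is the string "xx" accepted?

Yes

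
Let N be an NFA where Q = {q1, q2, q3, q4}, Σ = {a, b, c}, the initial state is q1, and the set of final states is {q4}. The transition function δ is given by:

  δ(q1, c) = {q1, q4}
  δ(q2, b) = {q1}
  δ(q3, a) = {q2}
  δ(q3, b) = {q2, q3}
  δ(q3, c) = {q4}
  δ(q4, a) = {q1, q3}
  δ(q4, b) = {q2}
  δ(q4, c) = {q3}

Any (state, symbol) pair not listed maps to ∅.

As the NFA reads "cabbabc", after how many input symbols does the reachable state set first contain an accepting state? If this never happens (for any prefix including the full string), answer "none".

1

Start in {q1}.
Read 'c': q1→{q1, q4}; now {q1, q4}.
None of the earlier sets intersect F, but {q1, q4} does.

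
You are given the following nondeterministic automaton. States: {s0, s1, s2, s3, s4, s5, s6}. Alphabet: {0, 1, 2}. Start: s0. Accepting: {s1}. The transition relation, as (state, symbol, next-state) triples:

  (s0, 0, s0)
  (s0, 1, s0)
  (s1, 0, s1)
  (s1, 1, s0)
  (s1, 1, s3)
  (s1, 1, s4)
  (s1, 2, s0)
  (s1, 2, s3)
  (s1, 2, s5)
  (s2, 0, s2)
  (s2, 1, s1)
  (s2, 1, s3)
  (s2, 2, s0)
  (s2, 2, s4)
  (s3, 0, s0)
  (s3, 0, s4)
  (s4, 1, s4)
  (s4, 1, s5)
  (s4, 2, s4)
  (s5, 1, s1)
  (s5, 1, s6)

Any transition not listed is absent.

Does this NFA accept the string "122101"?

No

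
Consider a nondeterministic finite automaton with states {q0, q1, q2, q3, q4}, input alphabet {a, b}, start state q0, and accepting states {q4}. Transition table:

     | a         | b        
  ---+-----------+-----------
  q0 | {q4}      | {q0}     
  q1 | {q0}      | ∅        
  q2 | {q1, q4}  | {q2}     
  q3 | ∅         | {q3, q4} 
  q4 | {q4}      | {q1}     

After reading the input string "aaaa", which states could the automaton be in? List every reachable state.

Start in {q0}.
Read 'a': q0→{q4}; now {q4}.
Read 'a': q4→{q4}; now {q4}.
Read 'a': q4→{q4}; now {q4}.
Read 'a': q4→{q4}; now {q4}.

{q4}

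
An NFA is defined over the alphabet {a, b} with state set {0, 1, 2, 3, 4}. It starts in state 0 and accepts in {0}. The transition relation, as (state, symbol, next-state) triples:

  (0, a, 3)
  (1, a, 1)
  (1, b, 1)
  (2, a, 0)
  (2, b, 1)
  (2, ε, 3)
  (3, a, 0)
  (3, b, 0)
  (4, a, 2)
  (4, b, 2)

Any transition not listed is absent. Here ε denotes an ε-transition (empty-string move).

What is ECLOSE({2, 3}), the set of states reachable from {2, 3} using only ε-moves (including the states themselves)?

Begin with {2, 3}.
No ε-moves leave this set, so the closure equals the set itself.

{2, 3}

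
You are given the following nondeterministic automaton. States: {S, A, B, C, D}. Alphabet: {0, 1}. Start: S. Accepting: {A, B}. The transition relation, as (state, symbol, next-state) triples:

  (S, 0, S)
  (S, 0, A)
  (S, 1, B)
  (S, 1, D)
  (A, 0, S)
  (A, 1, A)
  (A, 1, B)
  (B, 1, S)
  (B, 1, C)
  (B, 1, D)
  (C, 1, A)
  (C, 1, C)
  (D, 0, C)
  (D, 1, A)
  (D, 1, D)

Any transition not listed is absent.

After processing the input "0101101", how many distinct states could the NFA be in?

4

Start in {S}.
Read '0': {S} → {S, A}.
Read '1': {S, A} → {A, B, D}.
Read '0': {A, B, D} → {S, C}.
Read '1': {S, C} → {A, B, C, D}.
Read '1': {A, B, C, D} → {S, A, B, C, D}.
Read '0': {S, A, B, C, D} → {S, A, C}.
Read '1': {S, A, C} → {A, B, C, D}.
That set has 4 states.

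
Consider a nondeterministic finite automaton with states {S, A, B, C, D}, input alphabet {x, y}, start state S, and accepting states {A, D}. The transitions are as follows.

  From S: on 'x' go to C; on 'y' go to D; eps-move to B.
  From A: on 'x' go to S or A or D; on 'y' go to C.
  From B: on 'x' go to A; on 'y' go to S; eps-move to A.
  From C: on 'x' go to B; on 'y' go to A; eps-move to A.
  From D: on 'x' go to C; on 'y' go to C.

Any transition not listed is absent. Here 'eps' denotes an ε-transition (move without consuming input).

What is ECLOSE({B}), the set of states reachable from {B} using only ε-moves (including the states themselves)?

{A, B}

Begin with {B}.
ε-move B → A; add A.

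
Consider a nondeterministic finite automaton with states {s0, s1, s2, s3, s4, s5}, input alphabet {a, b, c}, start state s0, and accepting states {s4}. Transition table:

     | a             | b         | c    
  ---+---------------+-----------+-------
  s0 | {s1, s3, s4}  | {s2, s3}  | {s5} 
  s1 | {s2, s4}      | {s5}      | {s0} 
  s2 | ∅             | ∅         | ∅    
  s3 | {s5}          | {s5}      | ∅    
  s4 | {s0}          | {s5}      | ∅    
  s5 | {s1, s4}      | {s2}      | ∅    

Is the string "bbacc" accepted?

No

Start in {s0}.
Read 'b': s0→{s2, s3}; now {s2, s3}.
Read 'b': s2→∅, s3→{s5}; now {s5}.
Read 'a': s5→{s1, s4}; now {s1, s4}.
Read 'c': s1→{s0}, s4→∅; now {s0}.
Read 'c': s0→{s5}; now {s5}.
The final set {s5} contains no accepting state.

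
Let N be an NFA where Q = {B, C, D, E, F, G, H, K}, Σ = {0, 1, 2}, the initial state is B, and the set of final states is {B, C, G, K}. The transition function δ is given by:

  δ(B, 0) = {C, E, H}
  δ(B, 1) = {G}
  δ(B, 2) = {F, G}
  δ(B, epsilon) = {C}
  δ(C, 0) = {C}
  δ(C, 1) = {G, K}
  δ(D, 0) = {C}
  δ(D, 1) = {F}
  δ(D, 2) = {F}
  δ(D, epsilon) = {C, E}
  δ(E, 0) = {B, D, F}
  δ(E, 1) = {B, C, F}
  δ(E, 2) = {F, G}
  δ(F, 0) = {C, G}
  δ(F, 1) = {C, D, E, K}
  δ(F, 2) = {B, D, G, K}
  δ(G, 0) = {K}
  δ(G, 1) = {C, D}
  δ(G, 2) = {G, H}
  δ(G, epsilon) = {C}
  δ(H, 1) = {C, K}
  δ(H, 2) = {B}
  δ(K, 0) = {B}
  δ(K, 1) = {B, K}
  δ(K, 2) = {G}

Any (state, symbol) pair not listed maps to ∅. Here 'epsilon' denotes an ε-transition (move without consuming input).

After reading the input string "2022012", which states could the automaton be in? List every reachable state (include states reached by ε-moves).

{B, C, D, E, F, G, H, K}

Start: ε-closure({B}) = {B, C}.
Read '2': {B, C} → {C, F, G}.
Read '0': {C, F, G} → {C, G, K}.
Read '2': {C, G, K} → {C, G, H}.
Read '2': {C, G, H} → {B, C, G, H}.
Read '0': {B, C, G, H} → {C, E, H, K}.
Read '1': {C, E, H, K} → {B, C, F, G, K}.
Read '2': {B, C, F, G, K} → {B, C, D, E, F, G, H, K}.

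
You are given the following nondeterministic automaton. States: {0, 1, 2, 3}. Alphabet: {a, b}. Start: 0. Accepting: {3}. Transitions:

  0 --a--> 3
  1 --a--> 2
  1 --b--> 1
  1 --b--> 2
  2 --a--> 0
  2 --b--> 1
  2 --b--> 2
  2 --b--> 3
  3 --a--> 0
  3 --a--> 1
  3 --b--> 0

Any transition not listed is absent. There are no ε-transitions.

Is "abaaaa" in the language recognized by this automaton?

Start in {0}.
Read 'a': {0} → {3}.
Read 'b': {3} → {0}.
Read 'a': {0} → {3}.
Read 'a': {3} → {0, 1}.
Read 'a': {0, 1} → {2, 3}.
Read 'a': {2, 3} → {0, 1}.
The final set {0, 1} contains no accepting state.

No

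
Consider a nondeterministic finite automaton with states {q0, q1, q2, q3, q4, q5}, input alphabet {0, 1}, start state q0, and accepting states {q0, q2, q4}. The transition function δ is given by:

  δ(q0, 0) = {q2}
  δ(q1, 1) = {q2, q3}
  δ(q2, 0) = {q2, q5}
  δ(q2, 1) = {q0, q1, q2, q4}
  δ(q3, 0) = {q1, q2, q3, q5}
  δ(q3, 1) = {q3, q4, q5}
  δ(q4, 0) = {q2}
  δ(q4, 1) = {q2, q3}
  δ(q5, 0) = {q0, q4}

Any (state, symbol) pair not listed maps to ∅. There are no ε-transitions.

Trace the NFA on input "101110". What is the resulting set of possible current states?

∅

Start in {q0}.
Read '1': {q0} → ∅.
The set is empty and remains empty for the remaining 5 symbols.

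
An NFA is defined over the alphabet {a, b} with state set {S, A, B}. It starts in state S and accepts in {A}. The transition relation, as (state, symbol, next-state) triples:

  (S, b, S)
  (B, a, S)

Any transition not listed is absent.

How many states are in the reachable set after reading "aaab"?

0

Start in {S}.
Read 'a': {S} → ∅.
The set is empty and remains empty for the remaining 3 symbols.
That set has 0 states.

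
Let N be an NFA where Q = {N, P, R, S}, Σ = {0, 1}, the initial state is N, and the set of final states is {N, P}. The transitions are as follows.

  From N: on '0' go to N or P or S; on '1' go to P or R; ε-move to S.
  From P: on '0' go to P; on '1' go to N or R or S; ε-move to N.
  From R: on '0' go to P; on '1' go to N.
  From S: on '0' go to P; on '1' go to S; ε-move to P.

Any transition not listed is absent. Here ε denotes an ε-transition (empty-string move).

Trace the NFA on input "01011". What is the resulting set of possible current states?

{N, P, R, S}

Start: ε-closure({N}) = {N, P, S}.
Read '0': N→{N, P, S}, P→{P}, S→{P}; now {N, P, S}.
Read '1': N→{P, R}, P→{N, R, S}, S→{S}; now {N, P, R, S}.
Read '0': N→{N, P, S}, P→{P}, R→{P}, S→{P}; now {N, P, S}.
Read '1': N→{P, R}, P→{N, R, S}, S→{S}; now {N, P, R, S}.
Read '1': N→{P, R}, P→{N, R, S}, R→{N}, S→{S}; now {N, P, R, S}.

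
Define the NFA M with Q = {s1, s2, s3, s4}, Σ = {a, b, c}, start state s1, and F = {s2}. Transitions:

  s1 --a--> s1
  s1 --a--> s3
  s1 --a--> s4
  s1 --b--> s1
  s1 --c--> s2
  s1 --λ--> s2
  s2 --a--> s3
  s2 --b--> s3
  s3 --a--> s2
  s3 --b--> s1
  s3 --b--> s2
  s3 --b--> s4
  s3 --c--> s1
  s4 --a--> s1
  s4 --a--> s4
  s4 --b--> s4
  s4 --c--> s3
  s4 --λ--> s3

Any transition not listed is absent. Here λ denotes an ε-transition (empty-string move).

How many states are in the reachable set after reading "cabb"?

Start: ε-closure({s1}) = {s1, s2}.
Read 'c': {s1, s2} → {s2}.
Read 'a': {s2} → {s3}.
Read 'b': {s3} → {s1, s2, s3, s4}.
Read 'b': {s1, s2, s3, s4} → {s1, s2, s3, s4}.
That set has 4 states.

4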